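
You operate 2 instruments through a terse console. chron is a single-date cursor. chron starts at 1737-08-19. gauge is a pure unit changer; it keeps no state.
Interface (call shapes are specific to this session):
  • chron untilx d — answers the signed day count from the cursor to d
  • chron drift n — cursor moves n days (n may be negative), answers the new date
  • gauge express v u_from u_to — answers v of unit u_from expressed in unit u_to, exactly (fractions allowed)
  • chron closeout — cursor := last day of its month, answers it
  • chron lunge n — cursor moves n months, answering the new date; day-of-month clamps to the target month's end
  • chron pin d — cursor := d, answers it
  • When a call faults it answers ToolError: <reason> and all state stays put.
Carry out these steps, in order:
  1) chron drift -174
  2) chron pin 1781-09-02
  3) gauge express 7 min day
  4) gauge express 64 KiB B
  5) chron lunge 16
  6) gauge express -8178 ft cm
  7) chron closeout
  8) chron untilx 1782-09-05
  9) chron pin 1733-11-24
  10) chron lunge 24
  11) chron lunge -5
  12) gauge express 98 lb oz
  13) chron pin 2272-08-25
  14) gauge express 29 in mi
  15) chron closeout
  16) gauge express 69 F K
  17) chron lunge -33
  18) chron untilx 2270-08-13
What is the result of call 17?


Answer: 2269-11-30

Derivation:
Act: chron drift[n: -174]
Obs: 1737-02-26
Act: chron pin[d: 1781-09-02]
Obs: 1781-09-02
Act: gauge express[v: 7; u_from: min; u_to: day]
Obs: 7/1440
Act: gauge express[v: 64; u_from: KiB; u_to: B]
Obs: 65536
Act: chron lunge[n: 16]
Obs: 1783-01-02
Act: gauge express[v: -8178; u_from: ft; u_to: cm]
Obs: -6231636/25
Act: chron closeout[]
Obs: 1783-01-31
Act: chron untilx[d: 1782-09-05]
Obs: -148
Act: chron pin[d: 1733-11-24]
Obs: 1733-11-24
Act: chron lunge[n: 24]
Obs: 1735-11-24
Act: chron lunge[n: -5]
Obs: 1735-06-24
Act: gauge express[v: 98; u_from: lb; u_to: oz]
Obs: 1568
Act: chron pin[d: 2272-08-25]
Obs: 2272-08-25
Act: gauge express[v: 29; u_from: in; u_to: mi]
Obs: 29/63360
Act: chron closeout[]
Obs: 2272-08-31
Act: gauge express[v: 69; u_from: F; u_to: K]
Obs: 52867/180
Act: chron lunge[n: -33]
Obs: 2269-11-30
Act: chron untilx[d: 2270-08-13]
Obs: 256


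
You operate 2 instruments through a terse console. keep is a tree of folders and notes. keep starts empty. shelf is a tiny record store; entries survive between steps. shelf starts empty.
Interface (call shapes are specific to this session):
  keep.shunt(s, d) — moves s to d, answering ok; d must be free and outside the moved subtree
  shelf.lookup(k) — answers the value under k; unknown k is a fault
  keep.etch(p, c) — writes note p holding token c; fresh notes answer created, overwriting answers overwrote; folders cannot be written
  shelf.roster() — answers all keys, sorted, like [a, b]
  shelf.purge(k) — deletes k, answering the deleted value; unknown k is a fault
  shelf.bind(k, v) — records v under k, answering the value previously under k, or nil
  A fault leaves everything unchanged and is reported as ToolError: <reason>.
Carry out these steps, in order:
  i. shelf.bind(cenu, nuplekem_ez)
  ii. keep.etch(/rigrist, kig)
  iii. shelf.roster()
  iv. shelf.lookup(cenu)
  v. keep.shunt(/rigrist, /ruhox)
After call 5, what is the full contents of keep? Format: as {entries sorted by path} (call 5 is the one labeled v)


Answer: {ruhox=kig}

Derivation:
% shelf.bind k→cenu v→nuplekem_ez
:: nil
% keep.etch p→/rigrist c→kig
:: created
% shelf.roster
:: [cenu]
% shelf.lookup k→cenu
:: nuplekem_ez
% keep.shunt s→/rigrist d→/ruhox
:: ok


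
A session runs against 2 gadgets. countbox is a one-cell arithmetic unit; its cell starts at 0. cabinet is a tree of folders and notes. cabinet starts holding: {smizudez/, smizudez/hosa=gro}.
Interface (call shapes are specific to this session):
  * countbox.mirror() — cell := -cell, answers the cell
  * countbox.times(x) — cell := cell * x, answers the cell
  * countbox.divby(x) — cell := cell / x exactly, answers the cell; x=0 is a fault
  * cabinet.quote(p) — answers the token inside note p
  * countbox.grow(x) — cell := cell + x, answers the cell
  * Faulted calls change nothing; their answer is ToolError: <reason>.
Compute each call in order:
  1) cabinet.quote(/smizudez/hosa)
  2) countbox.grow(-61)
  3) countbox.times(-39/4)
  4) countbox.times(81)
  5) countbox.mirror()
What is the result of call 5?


Answer: -192699/4

Derivation:
>>> quote p: /smizudez/hosa
  gro
>>> grow x: -61
  -61
>>> times x: -39/4
  2379/4
>>> times x: 81
  192699/4
>>> mirror
  -192699/4


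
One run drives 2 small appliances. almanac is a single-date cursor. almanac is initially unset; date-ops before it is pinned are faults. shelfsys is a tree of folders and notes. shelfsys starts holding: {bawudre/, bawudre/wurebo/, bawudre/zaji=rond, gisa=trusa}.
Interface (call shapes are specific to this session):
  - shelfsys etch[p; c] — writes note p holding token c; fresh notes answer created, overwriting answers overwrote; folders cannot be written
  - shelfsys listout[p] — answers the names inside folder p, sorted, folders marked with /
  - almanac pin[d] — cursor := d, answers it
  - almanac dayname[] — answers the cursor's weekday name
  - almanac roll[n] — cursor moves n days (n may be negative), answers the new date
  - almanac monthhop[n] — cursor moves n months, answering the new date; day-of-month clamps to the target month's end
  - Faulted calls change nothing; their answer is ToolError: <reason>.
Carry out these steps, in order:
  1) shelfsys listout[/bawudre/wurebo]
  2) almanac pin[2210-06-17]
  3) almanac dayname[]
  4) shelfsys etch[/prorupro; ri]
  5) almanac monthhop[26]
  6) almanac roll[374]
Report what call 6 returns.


Answer: 2213-08-26

Derivation:
Using shelfsys listout with p→/bawudre/wurebo, giving [].
Then almanac pin with d→2210-06-17, — result: 2210-06-17.
Using almanac dayname(), giving Sunday.
Now I run shelfsys etch with p→/prorupro, c→ri, which returns created.
Then almanac monthhop with n→26, — result: 2212-08-17.
Then almanac roll with n→374, and get 2213-08-26.


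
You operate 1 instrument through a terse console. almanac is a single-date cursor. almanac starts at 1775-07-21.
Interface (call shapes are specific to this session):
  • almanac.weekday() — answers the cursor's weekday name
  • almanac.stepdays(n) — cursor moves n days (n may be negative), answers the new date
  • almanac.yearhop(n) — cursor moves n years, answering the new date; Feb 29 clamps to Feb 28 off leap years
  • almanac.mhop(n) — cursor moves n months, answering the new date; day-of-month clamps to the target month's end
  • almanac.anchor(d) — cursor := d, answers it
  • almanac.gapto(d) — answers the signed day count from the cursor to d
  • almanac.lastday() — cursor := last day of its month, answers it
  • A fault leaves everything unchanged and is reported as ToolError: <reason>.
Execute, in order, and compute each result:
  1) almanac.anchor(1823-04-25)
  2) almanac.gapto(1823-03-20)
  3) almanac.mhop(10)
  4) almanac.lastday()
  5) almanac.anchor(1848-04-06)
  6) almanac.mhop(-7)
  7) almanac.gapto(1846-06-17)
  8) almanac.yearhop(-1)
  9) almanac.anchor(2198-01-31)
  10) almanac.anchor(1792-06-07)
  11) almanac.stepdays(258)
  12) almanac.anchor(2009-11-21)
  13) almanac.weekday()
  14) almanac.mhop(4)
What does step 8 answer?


[in] anchor 1823-04-25
  1823-04-25
[in] gapto 1823-03-20
  -36
[in] mhop 10
  1824-02-25
[in] lastday
  1824-02-29
[in] anchor 1848-04-06
  1848-04-06
[in] mhop -7
  1847-09-06
[in] gapto 1846-06-17
  -446
[in] yearhop -1
  1846-09-06
[in] anchor 2198-01-31
  2198-01-31
[in] anchor 1792-06-07
  1792-06-07
[in] stepdays 258
  1793-02-20
[in] anchor 2009-11-21
  2009-11-21
[in] weekday
  Saturday
[in] mhop 4
  2010-03-21

Answer: 1846-09-06


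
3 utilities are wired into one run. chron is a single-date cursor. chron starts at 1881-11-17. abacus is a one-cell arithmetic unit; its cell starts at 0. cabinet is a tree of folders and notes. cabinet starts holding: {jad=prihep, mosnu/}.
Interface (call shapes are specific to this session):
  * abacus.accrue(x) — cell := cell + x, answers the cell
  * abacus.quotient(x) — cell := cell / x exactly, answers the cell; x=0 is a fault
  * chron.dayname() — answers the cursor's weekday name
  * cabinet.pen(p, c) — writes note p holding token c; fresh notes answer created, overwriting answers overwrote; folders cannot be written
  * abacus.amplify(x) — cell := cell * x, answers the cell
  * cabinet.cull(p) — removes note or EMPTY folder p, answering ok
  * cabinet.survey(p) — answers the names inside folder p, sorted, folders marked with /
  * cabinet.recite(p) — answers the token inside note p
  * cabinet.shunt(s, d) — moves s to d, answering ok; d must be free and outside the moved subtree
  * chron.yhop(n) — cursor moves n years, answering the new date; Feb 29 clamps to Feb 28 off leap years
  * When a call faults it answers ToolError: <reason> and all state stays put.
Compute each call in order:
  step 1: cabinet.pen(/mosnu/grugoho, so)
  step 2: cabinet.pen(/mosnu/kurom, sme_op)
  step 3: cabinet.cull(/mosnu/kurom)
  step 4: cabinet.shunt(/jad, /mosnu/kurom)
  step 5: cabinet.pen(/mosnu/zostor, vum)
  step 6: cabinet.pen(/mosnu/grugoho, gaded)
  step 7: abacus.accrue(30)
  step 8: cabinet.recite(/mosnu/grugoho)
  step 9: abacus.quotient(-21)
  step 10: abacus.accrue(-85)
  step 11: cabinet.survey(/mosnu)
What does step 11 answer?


Answer: [grugoho, kurom, zostor]

Derivation:
I invoke pen with /mosnu/grugoho, so, — result: created.
Calling pen with /mosnu/kurom, sme_op, which returns created.
Invoking cull with /mosnu/kurom, → ok.
Next I call shunt with /jad, /mosnu/kurom, — result: ok.
Invoking pen with /mosnu/zostor, vum, and see created.
I call pen with /mosnu/grugoho, gaded, yielding overwrote.
Now I run accrue with 30: 30.
Then recite with /mosnu/grugoho, and see gaded.
I try quotient with -21, which returns -10/7.
Using accrue with -85, and see -605/7.
Calling survey with /mosnu, → [grugoho, kurom, zostor].


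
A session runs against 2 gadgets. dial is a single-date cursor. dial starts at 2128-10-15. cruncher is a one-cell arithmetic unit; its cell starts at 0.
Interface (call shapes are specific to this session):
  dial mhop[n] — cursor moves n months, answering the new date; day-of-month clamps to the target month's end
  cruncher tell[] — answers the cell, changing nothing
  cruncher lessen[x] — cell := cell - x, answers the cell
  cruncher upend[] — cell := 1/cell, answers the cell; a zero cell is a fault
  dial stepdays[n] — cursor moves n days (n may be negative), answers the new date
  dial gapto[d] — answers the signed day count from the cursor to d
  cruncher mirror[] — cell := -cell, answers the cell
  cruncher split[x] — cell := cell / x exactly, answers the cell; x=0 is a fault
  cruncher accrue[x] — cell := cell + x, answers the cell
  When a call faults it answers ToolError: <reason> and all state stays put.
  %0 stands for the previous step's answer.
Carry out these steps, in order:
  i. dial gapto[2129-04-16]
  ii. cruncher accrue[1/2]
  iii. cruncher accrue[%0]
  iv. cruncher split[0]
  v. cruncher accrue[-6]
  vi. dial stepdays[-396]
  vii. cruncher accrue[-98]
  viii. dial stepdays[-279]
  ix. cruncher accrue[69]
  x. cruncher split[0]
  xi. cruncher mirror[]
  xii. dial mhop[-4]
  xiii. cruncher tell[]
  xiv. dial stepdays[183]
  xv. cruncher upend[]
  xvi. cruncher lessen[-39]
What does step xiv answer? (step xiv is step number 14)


Do: dial gapto[d: 2129-04-16]
See: 183
Do: cruncher accrue[x: 1/2]
See: 1/2
Do: cruncher accrue[x: %0]
See: 1
Do: cruncher split[x: 0]
See: ToolError: division by zero
Do: cruncher accrue[x: -6]
See: -5
Do: dial stepdays[n: -396]
See: 2127-09-15
Do: cruncher accrue[x: -98]
See: -103
Do: dial stepdays[n: -279]
See: 2126-12-10
Do: cruncher accrue[x: 69]
See: -34
Do: cruncher split[x: 0]
See: ToolError: division by zero
Do: cruncher mirror[]
See: 34
Do: dial mhop[n: -4]
See: 2126-08-10
Do: cruncher tell[]
See: 34
Do: dial stepdays[n: 183]
See: 2127-02-09
Do: cruncher upend[]
See: 1/34
Do: cruncher lessen[x: -39]
See: 1327/34

Answer: 2127-02-09


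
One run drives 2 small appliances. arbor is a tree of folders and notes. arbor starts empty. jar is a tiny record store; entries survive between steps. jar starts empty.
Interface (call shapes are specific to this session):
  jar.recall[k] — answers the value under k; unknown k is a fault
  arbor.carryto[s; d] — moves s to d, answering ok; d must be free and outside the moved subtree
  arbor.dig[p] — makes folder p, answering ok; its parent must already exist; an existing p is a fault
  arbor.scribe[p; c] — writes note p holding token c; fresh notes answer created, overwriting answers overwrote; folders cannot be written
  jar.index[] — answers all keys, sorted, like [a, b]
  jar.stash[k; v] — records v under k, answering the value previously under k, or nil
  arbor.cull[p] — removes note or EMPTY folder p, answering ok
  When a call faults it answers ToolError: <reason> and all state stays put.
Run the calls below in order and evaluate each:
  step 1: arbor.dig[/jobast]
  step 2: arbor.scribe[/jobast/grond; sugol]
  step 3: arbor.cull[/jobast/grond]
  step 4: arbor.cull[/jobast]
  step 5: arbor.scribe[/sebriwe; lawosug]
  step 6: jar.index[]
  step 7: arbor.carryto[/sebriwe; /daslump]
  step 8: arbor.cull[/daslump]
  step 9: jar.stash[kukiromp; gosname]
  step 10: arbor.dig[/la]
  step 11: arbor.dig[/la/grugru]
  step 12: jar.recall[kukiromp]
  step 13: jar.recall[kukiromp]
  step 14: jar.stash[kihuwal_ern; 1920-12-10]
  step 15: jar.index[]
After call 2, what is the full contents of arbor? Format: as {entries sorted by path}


-> arbor.dig(p→/jobast)
<- ok
-> arbor.scribe(p→/jobast/grond, c→sugol)
<- created
-> arbor.cull(p→/jobast/grond)
<- ok
-> arbor.cull(p→/jobast)
<- ok
-> arbor.scribe(p→/sebriwe, c→lawosug)
<- created
-> jar.index()
<- []
-> arbor.carryto(s→/sebriwe, d→/daslump)
<- ok
-> arbor.cull(p→/daslump)
<- ok
-> jar.stash(k→kukiromp, v→gosname)
<- nil
-> arbor.dig(p→/la)
<- ok
-> arbor.dig(p→/la/grugru)
<- ok
-> jar.recall(k→kukiromp)
<- gosname
-> jar.recall(k→kukiromp)
<- gosname
-> jar.stash(k→kihuwal_ern, v→1920-12-10)
<- nil
-> jar.index()
<- [kihuwal_ern, kukiromp]

Answer: {jobast/, jobast/grond=sugol}


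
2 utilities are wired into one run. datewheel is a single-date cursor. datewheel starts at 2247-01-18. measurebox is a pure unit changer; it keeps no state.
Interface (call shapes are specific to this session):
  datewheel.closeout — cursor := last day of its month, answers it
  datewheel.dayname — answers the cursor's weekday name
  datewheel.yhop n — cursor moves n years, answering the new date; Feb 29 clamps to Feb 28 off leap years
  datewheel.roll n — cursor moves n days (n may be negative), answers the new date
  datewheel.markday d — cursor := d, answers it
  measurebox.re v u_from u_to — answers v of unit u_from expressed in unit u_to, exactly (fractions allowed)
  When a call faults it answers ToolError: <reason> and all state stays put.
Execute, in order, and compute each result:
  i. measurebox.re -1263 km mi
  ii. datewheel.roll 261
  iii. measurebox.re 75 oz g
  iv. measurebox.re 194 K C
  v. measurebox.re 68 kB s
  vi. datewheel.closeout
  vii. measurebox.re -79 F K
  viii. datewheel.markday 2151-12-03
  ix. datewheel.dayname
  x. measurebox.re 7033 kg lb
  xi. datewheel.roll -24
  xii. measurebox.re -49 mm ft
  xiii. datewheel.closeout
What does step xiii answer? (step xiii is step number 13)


% measurebox.re(v='-1263', u_from='km', u_to='mi') == -6578125/8382
% datewheel.roll(n='261') == 2247-10-06
% measurebox.re(v='75', u_from='oz', u_to='g') == 136077711/64000
% measurebox.re(v='194', u_from='K', u_to='C') == -1583/20
% measurebox.re(v='68', u_from='kB', u_to='s') == ToolError: incompatible units
% datewheel.closeout() == 2247-10-31
% measurebox.re(v='-79', u_from='F', u_to='K') == 12689/60
% datewheel.markday(d='2151-12-03') == 2151-12-03
% datewheel.dayname() == Friday
% measurebox.re(v='7033', u_from='kg', u_to='lb') == 703300000000/45359237
% datewheel.roll(n='-24') == 2151-11-09
% measurebox.re(v='-49', u_from='mm', u_to='ft') == -245/1524
% datewheel.closeout() == 2151-11-30

Answer: 2151-11-30


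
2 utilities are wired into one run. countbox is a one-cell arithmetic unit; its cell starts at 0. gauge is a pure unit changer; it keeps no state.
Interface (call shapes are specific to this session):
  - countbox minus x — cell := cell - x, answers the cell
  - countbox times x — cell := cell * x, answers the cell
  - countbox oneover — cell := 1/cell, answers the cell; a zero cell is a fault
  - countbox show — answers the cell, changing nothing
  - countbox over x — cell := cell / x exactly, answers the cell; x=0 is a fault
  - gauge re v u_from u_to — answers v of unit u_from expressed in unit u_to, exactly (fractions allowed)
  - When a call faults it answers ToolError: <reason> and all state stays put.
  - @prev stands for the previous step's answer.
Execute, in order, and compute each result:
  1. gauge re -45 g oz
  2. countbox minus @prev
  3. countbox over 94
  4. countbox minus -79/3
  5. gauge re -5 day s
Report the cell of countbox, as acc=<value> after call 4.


Step: gauge re[v→-45; u_from→g; u_to→oz]
Result: -72000000/45359237
Step: countbox minus[x→@prev]
Result: 72000000/45359237
Step: countbox over[x→94]
Result: 36000000/2131884139
Step: countbox minus[x→-79/3]
Result: 168526846981/6395652417
Step: gauge re[v→-5; u_from→day; u_to→s]
Result: -432000

Answer: acc=168526846981/6395652417


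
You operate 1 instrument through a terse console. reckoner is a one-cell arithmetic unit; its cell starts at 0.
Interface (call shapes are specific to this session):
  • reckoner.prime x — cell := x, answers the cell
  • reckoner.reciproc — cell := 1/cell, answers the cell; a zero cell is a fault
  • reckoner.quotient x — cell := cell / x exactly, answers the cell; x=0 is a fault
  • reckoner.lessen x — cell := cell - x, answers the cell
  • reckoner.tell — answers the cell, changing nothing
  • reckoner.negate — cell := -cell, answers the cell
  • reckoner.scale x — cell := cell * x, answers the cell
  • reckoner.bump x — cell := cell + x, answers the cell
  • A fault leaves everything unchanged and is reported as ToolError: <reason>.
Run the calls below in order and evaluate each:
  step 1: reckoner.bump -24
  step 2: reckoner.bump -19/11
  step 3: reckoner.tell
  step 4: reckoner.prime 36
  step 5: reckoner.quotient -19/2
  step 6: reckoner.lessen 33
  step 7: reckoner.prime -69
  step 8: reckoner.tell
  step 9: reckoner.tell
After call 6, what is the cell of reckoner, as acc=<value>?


Answer: acc=-699/19

Derivation:
Do: bump[x→-24]
See: -24
Do: bump[x→-19/11]
See: -283/11
Do: tell[]
See: -283/11
Do: prime[x→36]
See: 36
Do: quotient[x→-19/2]
See: -72/19
Do: lessen[x→33]
See: -699/19
Do: prime[x→-69]
See: -69
Do: tell[]
See: -69
Do: tell[]
See: -69


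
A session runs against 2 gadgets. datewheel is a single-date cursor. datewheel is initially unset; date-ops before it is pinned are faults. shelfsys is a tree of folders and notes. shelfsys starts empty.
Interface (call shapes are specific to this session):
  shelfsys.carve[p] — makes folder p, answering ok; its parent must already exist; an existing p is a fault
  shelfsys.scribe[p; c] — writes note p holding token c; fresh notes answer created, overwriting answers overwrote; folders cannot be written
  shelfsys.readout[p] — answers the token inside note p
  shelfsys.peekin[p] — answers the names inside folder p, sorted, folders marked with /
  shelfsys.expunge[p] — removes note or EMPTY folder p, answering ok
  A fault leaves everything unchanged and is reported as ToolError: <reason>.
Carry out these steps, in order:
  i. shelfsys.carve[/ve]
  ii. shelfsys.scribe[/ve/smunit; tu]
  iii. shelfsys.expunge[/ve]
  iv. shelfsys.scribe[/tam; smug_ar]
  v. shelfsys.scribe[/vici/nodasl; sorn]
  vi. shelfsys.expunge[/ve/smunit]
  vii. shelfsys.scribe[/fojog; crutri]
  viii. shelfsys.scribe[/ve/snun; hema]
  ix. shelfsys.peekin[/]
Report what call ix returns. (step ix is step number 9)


# 1. carve(p→/ve) == ok
# 2. scribe(p→/ve/smunit, c→tu) == created
# 3. expunge(p→/ve) == ToolError: not empty
# 4. scribe(p→/tam, c→smug_ar) == created
# 5. scribe(p→/vici/nodasl, c→sorn) == ToolError: no parent
# 6. expunge(p→/ve/smunit) == ok
# 7. scribe(p→/fojog, c→crutri) == created
# 8. scribe(p→/ve/snun, c→hema) == created
# 9. peekin(p→/) == [fojog, tam, ve/]

Answer: [fojog, tam, ve/]


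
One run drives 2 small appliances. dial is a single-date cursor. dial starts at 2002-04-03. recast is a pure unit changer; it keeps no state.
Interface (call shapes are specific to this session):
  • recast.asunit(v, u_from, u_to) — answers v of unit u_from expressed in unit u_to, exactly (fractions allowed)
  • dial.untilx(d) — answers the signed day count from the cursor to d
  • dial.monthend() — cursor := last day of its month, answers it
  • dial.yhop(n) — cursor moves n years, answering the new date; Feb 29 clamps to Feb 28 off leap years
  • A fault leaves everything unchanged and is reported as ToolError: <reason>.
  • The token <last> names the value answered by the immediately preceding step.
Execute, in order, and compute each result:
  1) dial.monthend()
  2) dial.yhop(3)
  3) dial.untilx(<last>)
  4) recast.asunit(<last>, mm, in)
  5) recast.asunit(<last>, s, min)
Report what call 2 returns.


Answer: 2005-04-30

Derivation:
·→ monthend()
·← 2002-04-30
·→ yhop(n=3)
·← 2005-04-30
·→ untilx(d=<last>)
·← 0
·→ asunit(v=<last>, u_from=mm, u_to=in)
·← 0
·→ asunit(v=<last>, u_from=s, u_to=min)
·← 0


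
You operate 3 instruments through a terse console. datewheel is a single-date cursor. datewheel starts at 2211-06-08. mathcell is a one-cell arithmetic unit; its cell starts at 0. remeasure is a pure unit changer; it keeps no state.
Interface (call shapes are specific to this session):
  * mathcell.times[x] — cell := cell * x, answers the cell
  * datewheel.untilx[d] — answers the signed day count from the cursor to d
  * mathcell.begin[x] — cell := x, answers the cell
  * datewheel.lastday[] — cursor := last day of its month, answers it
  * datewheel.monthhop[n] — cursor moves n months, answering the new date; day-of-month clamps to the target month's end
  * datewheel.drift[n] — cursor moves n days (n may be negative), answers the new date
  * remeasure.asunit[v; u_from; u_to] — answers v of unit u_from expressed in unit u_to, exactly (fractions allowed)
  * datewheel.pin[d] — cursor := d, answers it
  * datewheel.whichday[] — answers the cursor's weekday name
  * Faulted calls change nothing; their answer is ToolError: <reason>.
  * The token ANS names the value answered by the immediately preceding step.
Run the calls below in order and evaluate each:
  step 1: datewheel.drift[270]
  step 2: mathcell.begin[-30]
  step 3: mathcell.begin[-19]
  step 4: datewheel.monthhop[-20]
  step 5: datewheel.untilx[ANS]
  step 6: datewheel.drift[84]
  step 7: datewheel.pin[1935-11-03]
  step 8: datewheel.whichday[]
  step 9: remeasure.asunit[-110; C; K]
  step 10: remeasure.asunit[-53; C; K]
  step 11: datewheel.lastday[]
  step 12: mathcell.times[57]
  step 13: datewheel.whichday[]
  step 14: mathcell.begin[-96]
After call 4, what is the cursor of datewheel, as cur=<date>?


Calling datewheel.drift with n=270, which returns 2212-03-04.
Now I run mathcell.begin with x=-30: -30.
Now I run mathcell.begin with x=-19, yielding -19.
I try datewheel.monthhop with n=-20, and see 2210-07-04.
Invoking datewheel.untilx with d=ANS, which returns 0.
Using datewheel.drift with n=84, and see 2210-09-26.
Invoking datewheel.pin with d=1935-11-03, → 1935-11-03.
I use datewheel.whichday, and see Sunday.
I try remeasure.asunit with v=-110, u_from=C, u_to=K, yielding 3263/20.
Next I call remeasure.asunit with v=-53, u_from=C, u_to=K: 4403/20.
I run datewheel.lastday, → 1935-11-30.
Using mathcell.times with x=57, and observe -1083.
Invoking datewheel.whichday: Saturday.
Invoking mathcell.begin with x=-96, yielding -96.

Answer: cur=2210-07-04


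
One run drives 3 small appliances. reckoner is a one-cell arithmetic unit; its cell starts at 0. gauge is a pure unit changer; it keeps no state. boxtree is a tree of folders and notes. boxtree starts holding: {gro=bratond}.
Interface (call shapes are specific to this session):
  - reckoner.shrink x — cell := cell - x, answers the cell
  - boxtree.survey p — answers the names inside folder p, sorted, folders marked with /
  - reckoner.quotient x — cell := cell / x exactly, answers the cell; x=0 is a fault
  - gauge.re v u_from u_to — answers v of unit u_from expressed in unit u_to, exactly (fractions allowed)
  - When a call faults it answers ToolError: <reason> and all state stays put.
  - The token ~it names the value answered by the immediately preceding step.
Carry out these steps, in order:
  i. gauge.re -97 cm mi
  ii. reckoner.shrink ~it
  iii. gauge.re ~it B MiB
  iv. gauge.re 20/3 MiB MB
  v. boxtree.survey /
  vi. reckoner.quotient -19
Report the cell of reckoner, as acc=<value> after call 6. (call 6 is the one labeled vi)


Answer: acc=-485/15288768

Derivation:
-> gauge.re(v='-97', u_from='cm', u_to='mi')
<- -485/804672
-> reckoner.shrink(x='~it')
<- 485/804672
-> gauge.re(v='~it', u_from='B', u_to='MiB')
<- 485/843759747072
-> gauge.re(v='20/3', u_from='MiB', u_to='MB')
<- 65536/9375
-> boxtree.survey(p='/')
<- [gro]
-> reckoner.quotient(x='-19')
<- -485/15288768


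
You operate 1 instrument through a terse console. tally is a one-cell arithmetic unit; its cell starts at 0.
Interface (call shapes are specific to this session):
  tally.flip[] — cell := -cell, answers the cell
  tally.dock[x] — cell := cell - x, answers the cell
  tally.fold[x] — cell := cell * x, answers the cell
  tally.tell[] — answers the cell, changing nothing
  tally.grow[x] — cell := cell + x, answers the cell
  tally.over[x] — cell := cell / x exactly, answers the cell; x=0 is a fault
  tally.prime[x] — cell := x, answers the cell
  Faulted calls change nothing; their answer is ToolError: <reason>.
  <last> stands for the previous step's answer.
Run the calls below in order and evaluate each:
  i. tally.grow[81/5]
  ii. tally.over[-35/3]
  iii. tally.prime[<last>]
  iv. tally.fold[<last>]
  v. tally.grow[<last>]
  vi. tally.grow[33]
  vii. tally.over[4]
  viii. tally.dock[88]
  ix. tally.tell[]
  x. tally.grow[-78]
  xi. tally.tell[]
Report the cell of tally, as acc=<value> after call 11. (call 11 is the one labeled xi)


Answer: acc=-19206277/122500

Derivation:
-> grow(x→81/5)
<- 81/5
-> over(x→-35/3)
<- -243/175
-> prime(x→<last>)
<- -243/175
-> fold(x→<last>)
<- 59049/30625
-> grow(x→<last>)
<- 118098/30625
-> grow(x→33)
<- 1128723/30625
-> over(x→4)
<- 1128723/122500
-> dock(x→88)
<- -9651277/122500
-> tell()
<- -9651277/122500
-> grow(x→-78)
<- -19206277/122500
-> tell()
<- -19206277/122500


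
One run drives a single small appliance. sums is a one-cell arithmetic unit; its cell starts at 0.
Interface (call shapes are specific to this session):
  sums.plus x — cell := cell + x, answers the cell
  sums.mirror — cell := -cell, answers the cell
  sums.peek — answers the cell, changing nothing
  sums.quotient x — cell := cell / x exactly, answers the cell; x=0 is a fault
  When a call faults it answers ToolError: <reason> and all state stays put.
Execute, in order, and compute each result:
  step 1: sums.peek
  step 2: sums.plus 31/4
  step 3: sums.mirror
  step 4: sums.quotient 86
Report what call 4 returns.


Answer: -31/344

Derivation:
[in] peek
= 0
[in] plus x→31/4
= 31/4
[in] mirror
= -31/4
[in] quotient x→86
= -31/344


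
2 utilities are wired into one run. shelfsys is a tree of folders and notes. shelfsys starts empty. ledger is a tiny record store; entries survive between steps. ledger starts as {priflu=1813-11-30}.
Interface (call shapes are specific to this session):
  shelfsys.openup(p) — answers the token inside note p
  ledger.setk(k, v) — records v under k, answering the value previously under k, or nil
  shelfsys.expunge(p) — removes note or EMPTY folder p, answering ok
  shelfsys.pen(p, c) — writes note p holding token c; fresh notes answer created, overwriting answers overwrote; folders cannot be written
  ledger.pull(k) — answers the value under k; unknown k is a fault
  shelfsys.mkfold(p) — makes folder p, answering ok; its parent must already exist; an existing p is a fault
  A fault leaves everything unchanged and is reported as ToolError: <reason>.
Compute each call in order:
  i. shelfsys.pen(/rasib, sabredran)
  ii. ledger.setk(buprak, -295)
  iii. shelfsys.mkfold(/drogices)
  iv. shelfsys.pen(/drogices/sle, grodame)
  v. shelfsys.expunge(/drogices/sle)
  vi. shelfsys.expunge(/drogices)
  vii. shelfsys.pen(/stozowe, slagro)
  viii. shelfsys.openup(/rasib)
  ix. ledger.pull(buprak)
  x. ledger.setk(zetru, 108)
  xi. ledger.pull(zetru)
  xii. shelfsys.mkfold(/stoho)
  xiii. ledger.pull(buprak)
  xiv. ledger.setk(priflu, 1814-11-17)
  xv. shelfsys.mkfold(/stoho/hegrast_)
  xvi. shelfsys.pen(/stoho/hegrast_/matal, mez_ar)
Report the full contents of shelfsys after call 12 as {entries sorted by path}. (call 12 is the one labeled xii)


Answer: {rasib=sabredran, stoho/, stozowe=slagro}

Derivation:
>> shelfsys.pen(p=/rasib, c=sabredran)
<< created
>> ledger.setk(k=buprak, v=-295)
<< nil
>> shelfsys.mkfold(p=/drogices)
<< ok
>> shelfsys.pen(p=/drogices/sle, c=grodame)
<< created
>> shelfsys.expunge(p=/drogices/sle)
<< ok
>> shelfsys.expunge(p=/drogices)
<< ok
>> shelfsys.pen(p=/stozowe, c=slagro)
<< created
>> shelfsys.openup(p=/rasib)
<< sabredran
>> ledger.pull(k=buprak)
<< -295
>> ledger.setk(k=zetru, v=108)
<< nil
>> ledger.pull(k=zetru)
<< 108
>> shelfsys.mkfold(p=/stoho)
<< ok
>> ledger.pull(k=buprak)
<< -295
>> ledger.setk(k=priflu, v=1814-11-17)
<< 1813-11-30
>> shelfsys.mkfold(p=/stoho/hegrast_)
<< ok
>> shelfsys.pen(p=/stoho/hegrast_/matal, c=mez_ar)
<< created


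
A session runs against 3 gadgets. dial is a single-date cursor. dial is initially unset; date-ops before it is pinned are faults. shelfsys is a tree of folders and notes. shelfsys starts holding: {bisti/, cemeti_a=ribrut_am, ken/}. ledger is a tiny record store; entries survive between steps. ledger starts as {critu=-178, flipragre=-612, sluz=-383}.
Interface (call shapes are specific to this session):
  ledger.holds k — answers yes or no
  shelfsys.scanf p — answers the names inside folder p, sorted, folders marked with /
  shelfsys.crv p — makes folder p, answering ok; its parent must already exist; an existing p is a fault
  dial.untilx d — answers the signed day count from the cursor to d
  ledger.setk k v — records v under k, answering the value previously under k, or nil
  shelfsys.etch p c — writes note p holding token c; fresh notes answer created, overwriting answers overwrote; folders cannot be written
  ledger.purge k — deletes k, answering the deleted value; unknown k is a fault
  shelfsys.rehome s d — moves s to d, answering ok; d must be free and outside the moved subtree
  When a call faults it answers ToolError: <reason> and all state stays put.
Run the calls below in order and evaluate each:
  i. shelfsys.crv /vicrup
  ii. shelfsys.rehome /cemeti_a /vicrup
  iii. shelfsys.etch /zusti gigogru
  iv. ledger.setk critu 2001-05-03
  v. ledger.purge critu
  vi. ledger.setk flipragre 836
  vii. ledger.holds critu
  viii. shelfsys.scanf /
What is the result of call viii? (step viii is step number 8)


Answer: [bisti/, cemeti_a, ken/, vicrup/, zusti]

Derivation:
>>> crv /vicrup
[out] ok
>>> rehome /cemeti_a /vicrup
[out] ToolError: exists
>>> etch /zusti gigogru
[out] created
>>> setk critu 2001-05-03
[out] -178
>>> purge critu
[out] 2001-05-03
>>> setk flipragre 836
[out] -612
>>> holds critu
[out] no
>>> scanf /
[out] [bisti/, cemeti_a, ken/, vicrup/, zusti]


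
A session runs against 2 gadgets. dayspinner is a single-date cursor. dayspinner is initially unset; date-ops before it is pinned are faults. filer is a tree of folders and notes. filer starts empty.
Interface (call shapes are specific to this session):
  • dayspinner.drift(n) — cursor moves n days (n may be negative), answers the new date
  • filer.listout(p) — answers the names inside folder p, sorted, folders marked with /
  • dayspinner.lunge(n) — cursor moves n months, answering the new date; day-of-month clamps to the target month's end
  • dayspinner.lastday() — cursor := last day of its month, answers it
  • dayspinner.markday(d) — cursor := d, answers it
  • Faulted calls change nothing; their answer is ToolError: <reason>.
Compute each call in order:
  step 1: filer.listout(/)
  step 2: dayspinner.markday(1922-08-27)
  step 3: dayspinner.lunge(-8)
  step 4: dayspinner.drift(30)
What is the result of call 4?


Now I run listout using p→/, → [].
Using markday using d→1922-08-27, yielding 1922-08-27.
Using lunge using n→-8, → 1921-12-27.
I run drift using n→30, which returns 1922-01-26.

Answer: 1922-01-26


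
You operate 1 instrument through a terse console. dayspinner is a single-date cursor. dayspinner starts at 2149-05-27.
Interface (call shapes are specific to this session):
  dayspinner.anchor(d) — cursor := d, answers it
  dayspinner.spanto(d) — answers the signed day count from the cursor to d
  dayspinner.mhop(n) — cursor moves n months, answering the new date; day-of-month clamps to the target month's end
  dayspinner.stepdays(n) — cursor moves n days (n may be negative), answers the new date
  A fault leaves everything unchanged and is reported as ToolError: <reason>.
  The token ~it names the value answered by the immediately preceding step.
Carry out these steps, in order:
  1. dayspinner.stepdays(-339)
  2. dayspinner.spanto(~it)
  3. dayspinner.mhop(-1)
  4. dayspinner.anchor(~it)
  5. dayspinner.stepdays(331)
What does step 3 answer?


I call dayspinner.stepdays using n→-339, and observe 2148-06-22.
I run dayspinner.spanto using d→~it, and see 0.
I run dayspinner.mhop using n→-1, and see 2148-05-22.
Using dayspinner.anchor using d→~it: 2148-05-22.
I call dayspinner.stepdays using n→331, yielding 2149-04-18.

Answer: 2148-05-22


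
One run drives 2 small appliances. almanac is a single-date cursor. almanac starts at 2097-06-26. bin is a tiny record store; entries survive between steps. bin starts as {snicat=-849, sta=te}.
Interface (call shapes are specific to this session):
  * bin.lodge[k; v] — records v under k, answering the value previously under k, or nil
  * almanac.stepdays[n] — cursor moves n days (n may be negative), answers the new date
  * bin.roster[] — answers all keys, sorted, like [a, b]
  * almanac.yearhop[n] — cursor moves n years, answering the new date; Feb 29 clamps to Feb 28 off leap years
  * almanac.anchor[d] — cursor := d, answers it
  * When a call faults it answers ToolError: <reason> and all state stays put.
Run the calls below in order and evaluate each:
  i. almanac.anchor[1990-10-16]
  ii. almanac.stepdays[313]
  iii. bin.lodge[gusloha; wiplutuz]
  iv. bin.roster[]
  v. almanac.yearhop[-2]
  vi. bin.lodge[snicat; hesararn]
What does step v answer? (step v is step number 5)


Answer: 1989-08-25

Derivation:
-> anchor(d→1990-10-16)
<- 1990-10-16
-> stepdays(n→313)
<- 1991-08-25
-> lodge(k→gusloha, v→wiplutuz)
<- nil
-> roster()
<- [gusloha, snicat, sta]
-> yearhop(n→-2)
<- 1989-08-25
-> lodge(k→snicat, v→hesararn)
<- -849


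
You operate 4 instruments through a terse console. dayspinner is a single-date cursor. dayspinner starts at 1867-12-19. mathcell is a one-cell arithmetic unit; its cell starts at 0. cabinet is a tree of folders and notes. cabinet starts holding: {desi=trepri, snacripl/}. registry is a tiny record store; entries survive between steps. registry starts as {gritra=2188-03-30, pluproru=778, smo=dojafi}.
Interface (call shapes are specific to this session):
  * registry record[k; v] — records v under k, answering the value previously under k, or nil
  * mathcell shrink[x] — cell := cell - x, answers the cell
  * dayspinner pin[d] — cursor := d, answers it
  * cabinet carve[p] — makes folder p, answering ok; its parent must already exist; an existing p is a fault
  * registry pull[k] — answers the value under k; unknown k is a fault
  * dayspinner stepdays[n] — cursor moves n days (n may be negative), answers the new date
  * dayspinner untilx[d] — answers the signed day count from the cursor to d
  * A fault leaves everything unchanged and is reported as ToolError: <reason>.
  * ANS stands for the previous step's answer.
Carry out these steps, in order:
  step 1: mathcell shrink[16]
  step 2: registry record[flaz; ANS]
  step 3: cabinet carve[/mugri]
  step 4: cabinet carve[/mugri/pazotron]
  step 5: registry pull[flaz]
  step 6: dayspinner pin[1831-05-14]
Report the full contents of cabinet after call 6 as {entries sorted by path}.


Answer: {desi=trepri, mugri/, mugri/pazotron/, snacripl/}

Derivation:
Do: mathcell shrink[x→16]
See: -16
Do: registry record[k→flaz; v→ANS]
See: nil
Do: cabinet carve[p→/mugri]
See: ok
Do: cabinet carve[p→/mugri/pazotron]
See: ok
Do: registry pull[k→flaz]
See: -16
Do: dayspinner pin[d→1831-05-14]
See: 1831-05-14


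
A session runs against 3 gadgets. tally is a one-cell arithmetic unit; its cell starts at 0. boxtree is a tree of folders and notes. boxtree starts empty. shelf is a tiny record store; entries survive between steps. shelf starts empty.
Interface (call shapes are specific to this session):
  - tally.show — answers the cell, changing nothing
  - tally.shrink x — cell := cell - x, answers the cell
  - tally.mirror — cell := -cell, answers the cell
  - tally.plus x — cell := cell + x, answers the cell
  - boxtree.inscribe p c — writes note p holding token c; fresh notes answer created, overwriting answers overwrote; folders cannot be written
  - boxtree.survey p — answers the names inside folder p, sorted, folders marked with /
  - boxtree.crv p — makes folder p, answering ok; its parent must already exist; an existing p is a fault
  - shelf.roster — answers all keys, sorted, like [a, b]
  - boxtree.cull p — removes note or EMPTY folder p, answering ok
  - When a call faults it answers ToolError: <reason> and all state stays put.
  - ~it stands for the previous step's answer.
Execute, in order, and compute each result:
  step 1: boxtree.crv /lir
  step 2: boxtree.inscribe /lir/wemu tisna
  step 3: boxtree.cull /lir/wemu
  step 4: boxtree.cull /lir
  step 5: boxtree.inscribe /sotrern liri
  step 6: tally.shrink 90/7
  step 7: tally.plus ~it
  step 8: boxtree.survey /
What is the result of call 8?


→ crv(p=/lir)
← ok
→ inscribe(p=/lir/wemu, c=tisna)
← created
→ cull(p=/lir/wemu)
← ok
→ cull(p=/lir)
← ok
→ inscribe(p=/sotrern, c=liri)
← created
→ shrink(x=90/7)
← -90/7
→ plus(x=~it)
← -180/7
→ survey(p=/)
← [sotrern]

Answer: [sotrern]


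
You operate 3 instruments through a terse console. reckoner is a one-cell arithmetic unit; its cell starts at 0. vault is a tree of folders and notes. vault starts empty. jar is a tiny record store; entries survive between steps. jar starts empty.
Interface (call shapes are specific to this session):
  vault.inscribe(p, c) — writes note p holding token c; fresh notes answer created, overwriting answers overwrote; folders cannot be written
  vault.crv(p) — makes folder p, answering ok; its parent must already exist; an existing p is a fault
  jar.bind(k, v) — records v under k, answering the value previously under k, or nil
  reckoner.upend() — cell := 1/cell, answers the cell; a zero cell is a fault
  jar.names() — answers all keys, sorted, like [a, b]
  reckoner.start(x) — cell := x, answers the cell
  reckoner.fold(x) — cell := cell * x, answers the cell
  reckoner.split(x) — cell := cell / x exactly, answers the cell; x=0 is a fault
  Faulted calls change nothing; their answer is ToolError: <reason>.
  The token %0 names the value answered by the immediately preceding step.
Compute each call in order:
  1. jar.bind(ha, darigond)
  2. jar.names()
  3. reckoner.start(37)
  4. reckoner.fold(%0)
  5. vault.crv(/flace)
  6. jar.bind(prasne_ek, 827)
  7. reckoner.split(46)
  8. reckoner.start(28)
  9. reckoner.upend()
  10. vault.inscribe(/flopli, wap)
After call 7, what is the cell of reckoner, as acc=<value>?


Answer: acc=1369/46

Derivation:
$ bind k: ha v: darigond
:: nil
$ names
:: [ha]
$ start x: 37
:: 37
$ fold x: %0
:: 1369
$ crv p: /flace
:: ok
$ bind k: prasne_ek v: 827
:: nil
$ split x: 46
:: 1369/46
$ start x: 28
:: 28
$ upend
:: 1/28
$ inscribe p: /flopli c: wap
:: created
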